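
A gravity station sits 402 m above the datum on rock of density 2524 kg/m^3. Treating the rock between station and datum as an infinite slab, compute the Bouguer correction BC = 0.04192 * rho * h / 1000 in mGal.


BC = 0.04192 * rho * h / 1000
= 0.04192 * 2524 * 402 / 1000
= 42.534 mGal

42.534


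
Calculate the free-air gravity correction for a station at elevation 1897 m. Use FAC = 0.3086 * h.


FAC = 0.3086 * h
= 0.3086 * 1897
= 585.4142 mGal

585.4142


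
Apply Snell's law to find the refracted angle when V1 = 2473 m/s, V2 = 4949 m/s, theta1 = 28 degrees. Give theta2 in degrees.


sin(theta1) = sin(28 deg) = 0.469472
sin(theta2) = V2/V1 * sin(theta1) = 4949/2473 * 0.469472 = 0.939513
theta2 = arcsin(0.939513) = 69.9699 degrees

69.9699


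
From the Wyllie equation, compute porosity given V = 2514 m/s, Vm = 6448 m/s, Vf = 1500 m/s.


1/V - 1/Vm = 1/2514 - 1/6448 = 0.00024269
1/Vf - 1/Vm = 1/1500 - 1/6448 = 0.00051158
phi = 0.00024269 / 0.00051158 = 0.4744

0.4744


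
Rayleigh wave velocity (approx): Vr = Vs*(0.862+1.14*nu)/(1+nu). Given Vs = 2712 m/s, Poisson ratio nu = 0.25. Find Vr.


Numerator factor = 0.862 + 1.14*0.25 = 1.147
Denominator = 1 + 0.25 = 1.25
Vr = 2712 * 1.147 / 1.25 = 2488.53 m/s

2488.53


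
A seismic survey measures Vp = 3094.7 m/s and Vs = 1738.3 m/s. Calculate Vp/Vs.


Vp/Vs = 3094.7 / 1738.3
= 1.7803

1.7803


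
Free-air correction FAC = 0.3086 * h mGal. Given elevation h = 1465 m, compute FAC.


FAC = 0.3086 * h
= 0.3086 * 1465
= 452.099 mGal

452.099


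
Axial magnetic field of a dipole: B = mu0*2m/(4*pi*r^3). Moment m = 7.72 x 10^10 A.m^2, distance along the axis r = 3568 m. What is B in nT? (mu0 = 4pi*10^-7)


m = 7.72 x 10^10 = 77200000000 A.m^2
2m = 154400000000 A.m^2
r^3 = 3568^3 = 45422866432
B = (4pi*10^-7) * 154400000000 / (4*pi * 45422866432) * 1e9
= 194024.762286 / 570800573951.05 * 1e9
= 339.9169 nT

339.9169


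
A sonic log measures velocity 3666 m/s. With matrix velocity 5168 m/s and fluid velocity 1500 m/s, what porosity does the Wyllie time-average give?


1/V - 1/Vm = 1/3666 - 1/5168 = 7.928e-05
1/Vf - 1/Vm = 1/1500 - 1/5168 = 0.00047317
phi = 7.928e-05 / 0.00047317 = 0.1675

0.1675


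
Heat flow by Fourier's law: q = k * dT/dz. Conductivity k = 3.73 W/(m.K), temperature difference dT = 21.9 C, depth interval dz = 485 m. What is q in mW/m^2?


q = k * dT / dz * 1000
= 3.73 * 21.9 / 485 * 1000
= 0.168427 * 1000
= 168.4268 mW/m^2

168.4268


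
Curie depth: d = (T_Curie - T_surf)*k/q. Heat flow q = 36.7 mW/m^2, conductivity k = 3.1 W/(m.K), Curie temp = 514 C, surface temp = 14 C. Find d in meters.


T_Curie - T_surf = 514 - 14 = 500 C
Convert q to W/m^2: 36.7 mW/m^2 = 0.0367 W/m^2
d = 500 * 3.1 / 0.0367 = 42234.33 m

42234.33


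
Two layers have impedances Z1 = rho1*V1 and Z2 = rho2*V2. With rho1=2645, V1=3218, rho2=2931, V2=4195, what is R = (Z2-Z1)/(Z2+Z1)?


Z1 = 2645 * 3218 = 8511610
Z2 = 2931 * 4195 = 12295545
R = (12295545 - 8511610) / (12295545 + 8511610) = 3783935 / 20807155 = 0.1819

0.1819


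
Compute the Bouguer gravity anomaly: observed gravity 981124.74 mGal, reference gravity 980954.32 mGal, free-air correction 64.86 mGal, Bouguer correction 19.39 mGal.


BA = g_obs - g_ref + FAC - BC
= 981124.74 - 980954.32 + 64.86 - 19.39
= 215.89 mGal

215.89


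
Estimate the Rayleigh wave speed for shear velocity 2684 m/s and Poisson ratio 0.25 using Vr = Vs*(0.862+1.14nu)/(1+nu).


Numerator factor = 0.862 + 1.14*0.25 = 1.147
Denominator = 1 + 0.25 = 1.25
Vr = 2684 * 1.147 / 1.25 = 2462.84 m/s

2462.84


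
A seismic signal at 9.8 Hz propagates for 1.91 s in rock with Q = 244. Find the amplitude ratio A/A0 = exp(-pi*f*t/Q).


pi*f*t/Q = pi*9.8*1.91/244 = 0.241001
A/A0 = exp(-0.241001) = 0.785841

0.785841


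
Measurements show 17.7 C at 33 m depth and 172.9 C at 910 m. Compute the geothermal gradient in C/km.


dT = 172.9 - 17.7 = 155.2 C
dz = 910 - 33 = 877 m
gradient = dT/dz * 1000 = 155.2/877 * 1000 = 176.9669 C/km

176.9669


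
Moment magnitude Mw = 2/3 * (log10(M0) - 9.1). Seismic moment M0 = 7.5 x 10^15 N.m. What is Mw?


log10(M0) = log10(7.5 x 10^15) = 15.8751
Mw = 2/3 * (15.8751 - 9.1)
= 2/3 * 6.7751
= 4.52

4.52


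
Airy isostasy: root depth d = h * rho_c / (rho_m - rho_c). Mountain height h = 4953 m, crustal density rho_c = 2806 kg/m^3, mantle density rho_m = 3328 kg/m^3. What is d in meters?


rho_m - rho_c = 3328 - 2806 = 522
d = 4953 * 2806 / 522
= 13898118 / 522
= 26624.75 m

26624.75


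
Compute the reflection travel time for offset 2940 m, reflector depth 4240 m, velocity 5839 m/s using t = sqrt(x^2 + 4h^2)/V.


x^2 + 4h^2 = 2940^2 + 4*4240^2 = 8643600 + 71910400 = 80554000
sqrt(80554000) = 8975.188
t = 8975.188 / 5839 = 1.5371 s

1.5371


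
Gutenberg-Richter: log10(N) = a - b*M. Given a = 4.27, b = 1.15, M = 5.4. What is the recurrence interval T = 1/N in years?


log10(N) = 4.27 - 1.15*5.4 = -1.94
N = 10^-1.94 = 0.011482
T = 1/N = 1/0.011482 = 87.0964 years

87.0964


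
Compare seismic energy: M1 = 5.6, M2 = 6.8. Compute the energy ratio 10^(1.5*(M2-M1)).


M2 - M1 = 6.8 - 5.6 = 1.2
1.5 * 1.2 = 1.8
ratio = 10^1.8 = 63.1

63.1


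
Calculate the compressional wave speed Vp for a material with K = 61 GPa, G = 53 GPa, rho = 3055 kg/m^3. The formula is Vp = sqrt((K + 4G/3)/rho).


First compute the effective modulus:
K + 4G/3 = 61e9 + 4*53e9/3 = 131666666666.67 Pa
Then divide by density:
131666666666.67 / 3055 = 43098745.2264 Pa/(kg/m^3)
Take the square root:
Vp = sqrt(43098745.2264) = 6564.96 m/s

6564.96


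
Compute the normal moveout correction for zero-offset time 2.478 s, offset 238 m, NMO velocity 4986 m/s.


x/Vnmo = 238/4986 = 0.047734
(x/Vnmo)^2 = 0.002279
t0^2 = 6.140484
sqrt(6.140484 + 0.002279) = 2.47846
dt = 2.47846 - 2.478 = 0.00046

4.600000e-04


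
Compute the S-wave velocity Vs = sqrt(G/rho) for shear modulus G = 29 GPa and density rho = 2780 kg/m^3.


Convert G to Pa: G = 29e9 Pa
Compute G/rho = 29e9 / 2780 = 10431654.6763
Vs = sqrt(10431654.6763) = 3229.81 m/s

3229.81


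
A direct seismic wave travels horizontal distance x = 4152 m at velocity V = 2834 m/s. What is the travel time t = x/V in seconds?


t = x / V
= 4152 / 2834
= 1.4651 s

1.4651


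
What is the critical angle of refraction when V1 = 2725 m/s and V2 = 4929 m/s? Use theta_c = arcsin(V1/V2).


V1/V2 = 2725/4929 = 0.55285
theta_c = arcsin(0.55285) = 33.5628 degrees

33.5628


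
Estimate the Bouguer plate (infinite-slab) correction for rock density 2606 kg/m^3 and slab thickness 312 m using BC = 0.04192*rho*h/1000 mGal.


BC = 0.04192 * rho * h / 1000
= 0.04192 * 2606 * 312 / 1000
= 34.084 mGal

34.084


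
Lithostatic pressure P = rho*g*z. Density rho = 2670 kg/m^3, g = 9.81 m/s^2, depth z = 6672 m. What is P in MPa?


P = rho * g * z / 1e6
= 2670 * 9.81 * 6672 / 1e6
= 174757694.4 / 1e6
= 174.7577 MPa

174.7577


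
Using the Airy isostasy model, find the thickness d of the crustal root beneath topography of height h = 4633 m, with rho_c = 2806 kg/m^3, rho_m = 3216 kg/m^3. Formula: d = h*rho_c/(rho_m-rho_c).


rho_m - rho_c = 3216 - 2806 = 410
d = 4633 * 2806 / 410
= 13000198 / 410
= 31707.8 m

31707.8


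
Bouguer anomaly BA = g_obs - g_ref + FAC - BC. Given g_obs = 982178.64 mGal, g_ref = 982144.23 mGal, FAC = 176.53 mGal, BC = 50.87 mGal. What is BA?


BA = g_obs - g_ref + FAC - BC
= 982178.64 - 982144.23 + 176.53 - 50.87
= 160.07 mGal

160.07


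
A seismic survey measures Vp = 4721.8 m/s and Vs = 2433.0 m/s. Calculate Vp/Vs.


Vp/Vs = 4721.8 / 2433.0
= 1.9407

1.9407


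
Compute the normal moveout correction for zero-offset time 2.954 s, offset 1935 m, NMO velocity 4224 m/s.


x/Vnmo = 1935/4224 = 0.458097
(x/Vnmo)^2 = 0.209852
t0^2 = 8.726116
sqrt(8.726116 + 0.209852) = 2.989309
dt = 2.989309 - 2.954 = 0.035309

0.035309


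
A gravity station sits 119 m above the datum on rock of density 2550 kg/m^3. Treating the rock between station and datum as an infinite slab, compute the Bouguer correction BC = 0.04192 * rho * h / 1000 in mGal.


BC = 0.04192 * rho * h / 1000
= 0.04192 * 2550 * 119 / 1000
= 12.7206 mGal

12.7206


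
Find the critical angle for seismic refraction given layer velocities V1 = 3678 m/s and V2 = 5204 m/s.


V1/V2 = 3678/5204 = 0.706764
theta_c = arcsin(0.706764) = 44.9722 degrees

44.9722


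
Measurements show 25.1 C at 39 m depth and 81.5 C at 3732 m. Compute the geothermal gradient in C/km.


dT = 81.5 - 25.1 = 56.4 C
dz = 3732 - 39 = 3693 m
gradient = dT/dz * 1000 = 56.4/3693 * 1000 = 15.2721 C/km

15.2721


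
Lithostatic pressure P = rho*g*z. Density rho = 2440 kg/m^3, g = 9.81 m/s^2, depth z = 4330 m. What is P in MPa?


P = rho * g * z / 1e6
= 2440 * 9.81 * 4330 / 1e6
= 103644612.0 / 1e6
= 103.6446 MPa

103.6446


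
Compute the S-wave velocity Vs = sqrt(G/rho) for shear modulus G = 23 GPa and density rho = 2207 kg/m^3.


Convert G to Pa: G = 23e9 Pa
Compute G/rho = 23e9 / 2207 = 10421386.4975
Vs = sqrt(10421386.4975) = 3228.22 m/s

3228.22


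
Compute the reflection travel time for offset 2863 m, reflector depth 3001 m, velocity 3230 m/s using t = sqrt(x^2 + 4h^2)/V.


x^2 + 4h^2 = 2863^2 + 4*3001^2 = 8196769 + 36024004 = 44220773
sqrt(44220773) = 6649.8701
t = 6649.8701 / 3230 = 2.0588 s

2.0588


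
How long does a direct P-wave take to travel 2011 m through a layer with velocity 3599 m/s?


t = x / V
= 2011 / 3599
= 0.5588 s

0.5588


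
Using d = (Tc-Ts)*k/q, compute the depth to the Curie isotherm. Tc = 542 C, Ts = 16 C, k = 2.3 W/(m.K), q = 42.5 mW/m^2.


T_Curie - T_surf = 542 - 16 = 526 C
Convert q to W/m^2: 42.5 mW/m^2 = 0.0425 W/m^2
d = 526 * 2.3 / 0.0425 = 28465.88 m

28465.88


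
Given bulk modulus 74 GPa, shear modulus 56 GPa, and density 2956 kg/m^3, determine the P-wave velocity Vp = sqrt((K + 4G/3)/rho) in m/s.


First compute the effective modulus:
K + 4G/3 = 74e9 + 4*56e9/3 = 148666666666.67 Pa
Then divide by density:
148666666666.67 / 2956 = 50293188.9941 Pa/(kg/m^3)
Take the square root:
Vp = sqrt(50293188.9941) = 7091.77 m/s

7091.77


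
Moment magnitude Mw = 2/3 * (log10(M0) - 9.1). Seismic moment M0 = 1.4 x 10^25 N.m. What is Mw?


log10(M0) = log10(1.4 x 10^25) = 25.1461
Mw = 2/3 * (25.1461 - 9.1)
= 2/3 * 16.0461
= 10.7

10.7


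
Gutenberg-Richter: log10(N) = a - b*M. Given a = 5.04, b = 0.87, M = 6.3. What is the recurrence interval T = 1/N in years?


log10(N) = 5.04 - 0.87*6.3 = -0.441
N = 10^-0.441 = 0.362243
T = 1/N = 1/0.362243 = 2.7606 years

2.7606


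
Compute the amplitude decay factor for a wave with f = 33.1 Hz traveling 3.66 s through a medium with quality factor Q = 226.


pi*f*t/Q = pi*33.1*3.66/226 = 1.684033
A/A0 = exp(-1.684033) = 0.185624

0.185624


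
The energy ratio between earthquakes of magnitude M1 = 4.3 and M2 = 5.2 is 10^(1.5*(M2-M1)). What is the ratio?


M2 - M1 = 5.2 - 4.3 = 0.9
1.5 * 0.9 = 1.35
ratio = 10^1.35 = 22.39

22.39


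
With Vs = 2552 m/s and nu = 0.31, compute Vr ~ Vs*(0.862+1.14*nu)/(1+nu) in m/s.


Numerator factor = 0.862 + 1.14*0.31 = 1.2154
Denominator = 1 + 0.31 = 1.31
Vr = 2552 * 1.2154 / 1.31 = 2367.71 m/s

2367.71


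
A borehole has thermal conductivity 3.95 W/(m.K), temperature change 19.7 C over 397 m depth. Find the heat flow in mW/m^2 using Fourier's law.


q = k * dT / dz * 1000
= 3.95 * 19.7 / 397 * 1000
= 0.196008 * 1000
= 196.0076 mW/m^2

196.0076


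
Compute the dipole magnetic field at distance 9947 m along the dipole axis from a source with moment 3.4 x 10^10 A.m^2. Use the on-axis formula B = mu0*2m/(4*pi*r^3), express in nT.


m = 3.4 x 10^10 = 34000000000 A.m^2
2m = 68000000000 A.m^2
r^3 = 9947^3 = 984184121123
B = (4pi*10^-7) * 68000000000 / (4*pi * 984184121123) * 1e9
= 85451.320178 / 12367622418798.98 * 1e9
= 6.9093 nT

6.9093


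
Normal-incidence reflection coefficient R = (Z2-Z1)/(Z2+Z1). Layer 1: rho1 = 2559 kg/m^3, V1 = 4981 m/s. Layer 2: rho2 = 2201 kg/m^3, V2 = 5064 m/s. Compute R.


Z1 = 2559 * 4981 = 12746379
Z2 = 2201 * 5064 = 11145864
R = (11145864 - 12746379) / (11145864 + 12746379) = -1600515 / 23892243 = -0.067

-0.067


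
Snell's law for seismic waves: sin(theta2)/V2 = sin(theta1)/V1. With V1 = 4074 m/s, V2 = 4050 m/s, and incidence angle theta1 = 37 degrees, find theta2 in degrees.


sin(theta1) = sin(37 deg) = 0.601815
sin(theta2) = V2/V1 * sin(theta1) = 4050/4074 * 0.601815 = 0.59827
theta2 = arcsin(0.59827) = 36.7461 degrees

36.7461


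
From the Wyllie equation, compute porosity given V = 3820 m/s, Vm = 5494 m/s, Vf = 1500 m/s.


1/V - 1/Vm = 1/3820 - 1/5494 = 7.976e-05
1/Vf - 1/Vm = 1/1500 - 1/5494 = 0.00048465
phi = 7.976e-05 / 0.00048465 = 0.1646

0.1646


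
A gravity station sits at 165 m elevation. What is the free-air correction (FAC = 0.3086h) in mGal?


FAC = 0.3086 * h
= 0.3086 * 165
= 50.919 mGal

50.919


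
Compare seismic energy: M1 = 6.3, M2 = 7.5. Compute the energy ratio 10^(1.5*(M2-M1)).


M2 - M1 = 7.5 - 6.3 = 1.2
1.5 * 1.2 = 1.8
ratio = 10^1.8 = 63.1

63.1


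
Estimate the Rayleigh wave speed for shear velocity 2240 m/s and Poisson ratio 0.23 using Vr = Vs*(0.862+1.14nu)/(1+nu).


Numerator factor = 0.862 + 1.14*0.23 = 1.1242
Denominator = 1 + 0.23 = 1.23
Vr = 2240 * 1.1242 / 1.23 = 2047.32 m/s

2047.32


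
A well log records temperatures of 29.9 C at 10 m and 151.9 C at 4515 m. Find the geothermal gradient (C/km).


dT = 151.9 - 29.9 = 122.0 C
dz = 4515 - 10 = 4505 m
gradient = dT/dz * 1000 = 122.0/4505 * 1000 = 27.081 C/km

27.081


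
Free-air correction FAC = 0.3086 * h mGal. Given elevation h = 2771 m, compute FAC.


FAC = 0.3086 * h
= 0.3086 * 2771
= 855.1306 mGal

855.1306


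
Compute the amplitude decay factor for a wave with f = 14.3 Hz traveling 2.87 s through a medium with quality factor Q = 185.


pi*f*t/Q = pi*14.3*2.87/185 = 0.696941
A/A0 = exp(-0.696941) = 0.498107

0.498107


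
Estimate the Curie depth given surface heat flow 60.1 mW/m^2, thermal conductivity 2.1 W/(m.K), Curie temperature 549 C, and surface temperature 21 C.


T_Curie - T_surf = 549 - 21 = 528 C
Convert q to W/m^2: 60.1 mW/m^2 = 0.0601 W/m^2
d = 528 * 2.1 / 0.0601 = 18449.25 m

18449.25


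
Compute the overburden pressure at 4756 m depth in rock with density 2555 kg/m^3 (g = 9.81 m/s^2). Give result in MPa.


P = rho * g * z / 1e6
= 2555 * 9.81 * 4756 / 1e6
= 119206999.8 / 1e6
= 119.207 MPa

119.207


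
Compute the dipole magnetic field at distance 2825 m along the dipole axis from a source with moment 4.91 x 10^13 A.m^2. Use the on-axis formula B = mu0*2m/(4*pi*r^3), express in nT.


m = 4.91 x 10^13 = 49100000000000 A.m^2
2m = 98200000000000 A.m^2
r^3 = 2825^3 = 22545265625
B = (4pi*10^-7) * 98200000000000 / (4*pi * 22545265625) * 1e9
= 123401759.433007 / 283312163442.92 * 1e9
= 435568.166 nT

435568.166


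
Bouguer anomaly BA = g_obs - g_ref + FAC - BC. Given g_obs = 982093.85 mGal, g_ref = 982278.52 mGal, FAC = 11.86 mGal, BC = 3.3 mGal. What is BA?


BA = g_obs - g_ref + FAC - BC
= 982093.85 - 982278.52 + 11.86 - 3.3
= -176.11 mGal

-176.11


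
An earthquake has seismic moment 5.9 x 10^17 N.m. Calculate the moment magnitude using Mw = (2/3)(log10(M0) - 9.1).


log10(M0) = log10(5.9 x 10^17) = 17.7709
Mw = 2/3 * (17.7709 - 9.1)
= 2/3 * 8.6709
= 5.78

5.78


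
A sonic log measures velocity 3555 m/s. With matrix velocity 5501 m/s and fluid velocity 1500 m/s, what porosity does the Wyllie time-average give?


1/V - 1/Vm = 1/3555 - 1/5501 = 9.951e-05
1/Vf - 1/Vm = 1/1500 - 1/5501 = 0.00048488
phi = 9.951e-05 / 0.00048488 = 0.2052

0.2052


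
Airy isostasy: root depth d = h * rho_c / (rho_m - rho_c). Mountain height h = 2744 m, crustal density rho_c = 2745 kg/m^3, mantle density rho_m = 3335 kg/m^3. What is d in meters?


rho_m - rho_c = 3335 - 2745 = 590
d = 2744 * 2745 / 590
= 7532280 / 590
= 12766.58 m

12766.58


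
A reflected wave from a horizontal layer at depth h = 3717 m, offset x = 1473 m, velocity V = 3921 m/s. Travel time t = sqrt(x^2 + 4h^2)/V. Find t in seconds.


x^2 + 4h^2 = 1473^2 + 4*3717^2 = 2169729 + 55264356 = 57434085
sqrt(57434085) = 7578.5279
t = 7578.5279 / 3921 = 1.9328 s

1.9328


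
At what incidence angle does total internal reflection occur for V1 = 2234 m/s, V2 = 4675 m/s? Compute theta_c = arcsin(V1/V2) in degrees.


V1/V2 = 2234/4675 = 0.477861
theta_c = arcsin(0.477861) = 28.5458 degrees

28.5458


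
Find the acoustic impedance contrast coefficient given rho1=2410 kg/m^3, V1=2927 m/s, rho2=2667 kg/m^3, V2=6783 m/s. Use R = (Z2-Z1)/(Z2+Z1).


Z1 = 2410 * 2927 = 7054070
Z2 = 2667 * 6783 = 18090261
R = (18090261 - 7054070) / (18090261 + 7054070) = 11036191 / 25144331 = 0.4389

0.4389


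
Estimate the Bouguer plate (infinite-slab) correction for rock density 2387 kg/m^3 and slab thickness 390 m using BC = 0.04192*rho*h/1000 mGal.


BC = 0.04192 * rho * h / 1000
= 0.04192 * 2387 * 390 / 1000
= 39.0246 mGal

39.0246


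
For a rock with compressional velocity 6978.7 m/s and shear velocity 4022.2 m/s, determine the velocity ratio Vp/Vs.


Vp/Vs = 6978.7 / 4022.2
= 1.735

1.735


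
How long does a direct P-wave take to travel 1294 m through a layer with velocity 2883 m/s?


t = x / V
= 1294 / 2883
= 0.4488 s

0.4488


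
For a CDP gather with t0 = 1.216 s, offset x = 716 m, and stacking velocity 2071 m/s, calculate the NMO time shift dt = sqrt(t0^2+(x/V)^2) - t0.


x/Vnmo = 716/2071 = 0.345727
(x/Vnmo)^2 = 0.119527
t0^2 = 1.478656
sqrt(1.478656 + 0.119527) = 1.264193
dt = 1.264193 - 1.216 = 0.048193

0.048193


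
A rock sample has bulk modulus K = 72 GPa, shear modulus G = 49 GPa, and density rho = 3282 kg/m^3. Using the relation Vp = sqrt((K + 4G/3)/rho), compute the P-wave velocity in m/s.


First compute the effective modulus:
K + 4G/3 = 72e9 + 4*49e9/3 = 137333333333.33 Pa
Then divide by density:
137333333333.33 / 3282 = 41844403.8188 Pa/(kg/m^3)
Take the square root:
Vp = sqrt(41844403.8188) = 6468.73 m/s

6468.73


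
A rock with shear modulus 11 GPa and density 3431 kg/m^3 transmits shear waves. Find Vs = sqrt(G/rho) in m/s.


Convert G to Pa: G = 11e9 Pa
Compute G/rho = 11e9 / 3431 = 3206062.3725
Vs = sqrt(3206062.3725) = 1790.55 m/s

1790.55


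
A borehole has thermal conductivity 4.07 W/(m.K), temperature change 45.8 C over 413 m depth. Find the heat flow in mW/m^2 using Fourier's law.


q = k * dT / dz * 1000
= 4.07 * 45.8 / 413 * 1000
= 0.451346 * 1000
= 451.3462 mW/m^2

451.3462


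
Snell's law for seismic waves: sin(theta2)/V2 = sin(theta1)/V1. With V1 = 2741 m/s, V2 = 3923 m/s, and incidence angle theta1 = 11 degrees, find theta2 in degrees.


sin(theta1) = sin(11 deg) = 0.190809
sin(theta2) = V2/V1 * sin(theta1) = 3923/2741 * 0.190809 = 0.273091
theta2 = arcsin(0.273091) = 15.8483 degrees

15.8483


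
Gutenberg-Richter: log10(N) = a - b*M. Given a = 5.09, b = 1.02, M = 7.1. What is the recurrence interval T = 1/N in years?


log10(N) = 5.09 - 1.02*7.1 = -2.152
N = 10^-2.152 = 0.007047
T = 1/N = 1/0.007047 = 141.9058 years

141.9058


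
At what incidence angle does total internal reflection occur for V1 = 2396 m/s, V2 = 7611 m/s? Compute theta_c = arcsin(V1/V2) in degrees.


V1/V2 = 2396/7611 = 0.314808
theta_c = arcsin(0.314808) = 18.3492 degrees

18.3492


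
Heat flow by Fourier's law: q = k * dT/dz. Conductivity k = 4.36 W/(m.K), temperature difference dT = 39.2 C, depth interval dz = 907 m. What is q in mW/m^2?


q = k * dT / dz * 1000
= 4.36 * 39.2 / 907 * 1000
= 0.188437 * 1000
= 188.4366 mW/m^2

188.4366


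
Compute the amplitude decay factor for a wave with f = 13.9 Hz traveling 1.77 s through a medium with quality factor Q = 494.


pi*f*t/Q = pi*13.9*1.77/494 = 0.156463
A/A0 = exp(-0.156463) = 0.855163

0.855163


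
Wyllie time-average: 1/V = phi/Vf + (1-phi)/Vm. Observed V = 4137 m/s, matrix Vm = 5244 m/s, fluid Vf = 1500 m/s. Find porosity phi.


1/V - 1/Vm = 1/4137 - 1/5244 = 5.103e-05
1/Vf - 1/Vm = 1/1500 - 1/5244 = 0.00047597
phi = 5.103e-05 / 0.00047597 = 0.1072

0.1072


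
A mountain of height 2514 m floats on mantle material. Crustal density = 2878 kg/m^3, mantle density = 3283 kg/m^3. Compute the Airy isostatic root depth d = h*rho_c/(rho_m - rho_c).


rho_m - rho_c = 3283 - 2878 = 405
d = 2514 * 2878 / 405
= 7235292 / 405
= 17864.92 m

17864.92


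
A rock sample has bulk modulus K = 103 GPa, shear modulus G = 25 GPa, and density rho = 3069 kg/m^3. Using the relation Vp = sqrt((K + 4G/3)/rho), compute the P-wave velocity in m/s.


First compute the effective modulus:
K + 4G/3 = 103e9 + 4*25e9/3 = 136333333333.33 Pa
Then divide by density:
136333333333.33 / 3069 = 44422721.8421 Pa/(kg/m^3)
Take the square root:
Vp = sqrt(44422721.8421) = 6665.04 m/s

6665.04


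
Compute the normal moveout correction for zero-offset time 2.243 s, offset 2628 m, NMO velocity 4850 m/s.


x/Vnmo = 2628/4850 = 0.541856
(x/Vnmo)^2 = 0.293608
t0^2 = 5.031049
sqrt(5.031049 + 0.293608) = 2.307522
dt = 2.307522 - 2.243 = 0.064522

0.064522


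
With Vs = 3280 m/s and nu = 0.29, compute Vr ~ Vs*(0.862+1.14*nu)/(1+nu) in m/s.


Numerator factor = 0.862 + 1.14*0.29 = 1.1926
Denominator = 1 + 0.29 = 1.29
Vr = 3280 * 1.1926 / 1.29 = 3032.35 m/s

3032.35


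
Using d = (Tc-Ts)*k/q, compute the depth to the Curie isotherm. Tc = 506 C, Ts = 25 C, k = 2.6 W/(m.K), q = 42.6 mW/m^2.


T_Curie - T_surf = 506 - 25 = 481 C
Convert q to W/m^2: 42.6 mW/m^2 = 0.0426 W/m^2
d = 481 * 2.6 / 0.0426 = 29356.81 m

29356.81


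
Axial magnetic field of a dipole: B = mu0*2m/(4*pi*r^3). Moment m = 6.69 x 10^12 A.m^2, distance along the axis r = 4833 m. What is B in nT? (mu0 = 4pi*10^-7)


m = 6.69 x 10^12 = 6690000000000 A.m^2
2m = 13380000000000 A.m^2
r^3 = 4833^3 = 112888677537
B = (4pi*10^-7) * 13380000000000 / (4*pi * 112888677537) * 1e9
= 16813803.882013 / 1418600960094.83 * 1e9
= 11852.3844 nT

11852.3844


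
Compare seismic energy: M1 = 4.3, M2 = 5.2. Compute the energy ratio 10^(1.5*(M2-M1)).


M2 - M1 = 5.2 - 4.3 = 0.9
1.5 * 0.9 = 1.35
ratio = 10^1.35 = 22.39

22.39


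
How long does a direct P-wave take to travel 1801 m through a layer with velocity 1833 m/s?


t = x / V
= 1801 / 1833
= 0.9825 s

0.9825


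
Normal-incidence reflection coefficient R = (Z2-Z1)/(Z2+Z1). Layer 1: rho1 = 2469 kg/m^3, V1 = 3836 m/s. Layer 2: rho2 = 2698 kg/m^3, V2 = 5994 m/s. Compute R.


Z1 = 2469 * 3836 = 9471084
Z2 = 2698 * 5994 = 16171812
R = (16171812 - 9471084) / (16171812 + 9471084) = 6700728 / 25642896 = 0.2613

0.2613


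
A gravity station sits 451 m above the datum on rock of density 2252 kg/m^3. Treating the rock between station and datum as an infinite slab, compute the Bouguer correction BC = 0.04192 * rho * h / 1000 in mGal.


BC = 0.04192 * rho * h / 1000
= 0.04192 * 2252 * 451 / 1000
= 42.5761 mGal

42.5761


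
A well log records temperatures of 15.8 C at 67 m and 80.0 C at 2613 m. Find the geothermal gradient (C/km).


dT = 80.0 - 15.8 = 64.2 C
dz = 2613 - 67 = 2546 m
gradient = dT/dz * 1000 = 64.2/2546 * 1000 = 25.216 C/km

25.216


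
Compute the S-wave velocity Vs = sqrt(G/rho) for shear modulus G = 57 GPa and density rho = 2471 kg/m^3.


Convert G to Pa: G = 57e9 Pa
Compute G/rho = 57e9 / 2471 = 23067583.9741
Vs = sqrt(23067583.9741) = 4802.87 m/s

4802.87


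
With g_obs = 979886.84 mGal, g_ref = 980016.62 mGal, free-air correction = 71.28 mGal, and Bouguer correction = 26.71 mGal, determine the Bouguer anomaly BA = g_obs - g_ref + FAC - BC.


BA = g_obs - g_ref + FAC - BC
= 979886.84 - 980016.62 + 71.28 - 26.71
= -85.21 mGal

-85.21


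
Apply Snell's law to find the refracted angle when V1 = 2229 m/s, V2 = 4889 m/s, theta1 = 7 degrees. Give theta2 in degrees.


sin(theta1) = sin(7 deg) = 0.121869
sin(theta2) = V2/V1 * sin(theta1) = 4889/2229 * 0.121869 = 0.267303
theta2 = arcsin(0.267303) = 15.5039 degrees

15.5039


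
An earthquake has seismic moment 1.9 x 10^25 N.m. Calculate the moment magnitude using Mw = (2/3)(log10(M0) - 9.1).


log10(M0) = log10(1.9 x 10^25) = 25.2788
Mw = 2/3 * (25.2788 - 9.1)
= 2/3 * 16.1788
= 10.79

10.79


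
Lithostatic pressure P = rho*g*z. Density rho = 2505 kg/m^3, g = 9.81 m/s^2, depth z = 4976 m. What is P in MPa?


P = rho * g * z / 1e6
= 2505 * 9.81 * 4976 / 1e6
= 122280472.8 / 1e6
= 122.2805 MPa

122.2805


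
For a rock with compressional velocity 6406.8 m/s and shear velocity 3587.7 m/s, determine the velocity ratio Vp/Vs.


Vp/Vs = 6406.8 / 3587.7
= 1.7858

1.7858


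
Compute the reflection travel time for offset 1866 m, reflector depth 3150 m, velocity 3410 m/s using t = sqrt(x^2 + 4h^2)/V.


x^2 + 4h^2 = 1866^2 + 4*3150^2 = 3481956 + 39690000 = 43171956
sqrt(43171956) = 6570.537
t = 6570.537 / 3410 = 1.9268 s

1.9268


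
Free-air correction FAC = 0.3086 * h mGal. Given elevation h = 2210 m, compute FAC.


FAC = 0.3086 * h
= 0.3086 * 2210
= 682.006 mGal

682.006


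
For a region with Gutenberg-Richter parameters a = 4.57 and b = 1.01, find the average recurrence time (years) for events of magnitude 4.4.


log10(N) = 4.57 - 1.01*4.4 = 0.126
N = 10^0.126 = 1.336596
T = 1/N = 1/1.336596 = 0.7482 years

0.7482


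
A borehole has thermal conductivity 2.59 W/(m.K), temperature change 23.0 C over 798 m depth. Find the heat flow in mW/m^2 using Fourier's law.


q = k * dT / dz * 1000
= 2.59 * 23.0 / 798 * 1000
= 0.074649 * 1000
= 74.6491 mW/m^2

74.6491


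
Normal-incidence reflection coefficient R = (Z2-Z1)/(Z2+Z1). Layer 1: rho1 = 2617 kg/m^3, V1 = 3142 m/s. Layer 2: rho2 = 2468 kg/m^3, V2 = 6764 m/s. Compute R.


Z1 = 2617 * 3142 = 8222614
Z2 = 2468 * 6764 = 16693552
R = (16693552 - 8222614) / (16693552 + 8222614) = 8470938 / 24916166 = 0.34

0.34


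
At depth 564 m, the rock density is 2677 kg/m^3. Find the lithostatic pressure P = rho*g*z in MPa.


P = rho * g * z / 1e6
= 2677 * 9.81 * 564 / 1e6
= 14811412.68 / 1e6
= 14.8114 MPa

14.8114


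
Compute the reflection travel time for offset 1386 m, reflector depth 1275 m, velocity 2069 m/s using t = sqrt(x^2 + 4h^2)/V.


x^2 + 4h^2 = 1386^2 + 4*1275^2 = 1920996 + 6502500 = 8423496
sqrt(8423496) = 2902.326
t = 2902.326 / 2069 = 1.4028 s

1.4028


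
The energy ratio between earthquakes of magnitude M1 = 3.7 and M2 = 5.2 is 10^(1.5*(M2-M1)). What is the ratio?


M2 - M1 = 5.2 - 3.7 = 1.5
1.5 * 1.5 = 2.25
ratio = 10^2.25 = 177.83

177.83


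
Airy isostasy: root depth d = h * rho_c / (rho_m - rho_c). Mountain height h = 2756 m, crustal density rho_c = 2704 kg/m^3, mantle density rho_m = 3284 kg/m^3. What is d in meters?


rho_m - rho_c = 3284 - 2704 = 580
d = 2756 * 2704 / 580
= 7452224 / 580
= 12848.66 m

12848.66


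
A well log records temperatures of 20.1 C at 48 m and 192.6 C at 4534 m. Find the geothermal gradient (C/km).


dT = 192.6 - 20.1 = 172.5 C
dz = 4534 - 48 = 4486 m
gradient = dT/dz * 1000 = 172.5/4486 * 1000 = 38.453 C/km

38.453


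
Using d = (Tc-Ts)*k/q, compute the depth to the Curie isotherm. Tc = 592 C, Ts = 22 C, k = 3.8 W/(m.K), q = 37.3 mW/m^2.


T_Curie - T_surf = 592 - 22 = 570 C
Convert q to W/m^2: 37.3 mW/m^2 = 0.0373 W/m^2
d = 570 * 3.8 / 0.0373 = 58069.71 m

58069.71


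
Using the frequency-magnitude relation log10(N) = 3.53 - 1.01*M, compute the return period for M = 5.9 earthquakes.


log10(N) = 3.53 - 1.01*5.9 = -2.429
N = 10^-2.429 = 0.003724
T = 1/N = 1/0.003724 = 268.5344 years

268.5344


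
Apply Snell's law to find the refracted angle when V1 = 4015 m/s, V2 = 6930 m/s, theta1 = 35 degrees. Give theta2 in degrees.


sin(theta1) = sin(35 deg) = 0.573576
sin(theta2) = V2/V1 * sin(theta1) = 6930/4015 * 0.573576 = 0.990009
theta2 = arcsin(0.990009) = 81.8939 degrees

81.8939


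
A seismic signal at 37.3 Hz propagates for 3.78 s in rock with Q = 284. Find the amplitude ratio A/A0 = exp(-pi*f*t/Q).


pi*f*t/Q = pi*37.3*3.78/284 = 1.559668
A/A0 = exp(-1.559668) = 0.210206

0.210206


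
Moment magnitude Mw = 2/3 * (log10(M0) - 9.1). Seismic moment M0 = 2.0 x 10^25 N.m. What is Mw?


log10(M0) = log10(2.0 x 10^25) = 25.301
Mw = 2/3 * (25.301 - 9.1)
= 2/3 * 16.201
= 10.8

10.8


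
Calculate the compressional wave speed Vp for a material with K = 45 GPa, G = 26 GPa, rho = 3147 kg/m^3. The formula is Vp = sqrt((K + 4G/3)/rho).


First compute the effective modulus:
K + 4G/3 = 45e9 + 4*26e9/3 = 79666666666.67 Pa
Then divide by density:
79666666666.67 / 3147 = 25315114.9243 Pa/(kg/m^3)
Take the square root:
Vp = sqrt(25315114.9243) = 5031.41 m/s

5031.41


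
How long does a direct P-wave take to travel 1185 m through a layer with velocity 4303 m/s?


t = x / V
= 1185 / 4303
= 0.2754 s

0.2754


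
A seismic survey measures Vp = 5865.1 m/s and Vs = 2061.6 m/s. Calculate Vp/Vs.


Vp/Vs = 5865.1 / 2061.6
= 2.8449

2.8449


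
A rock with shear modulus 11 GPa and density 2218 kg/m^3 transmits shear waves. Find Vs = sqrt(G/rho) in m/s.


Convert G to Pa: G = 11e9 Pa
Compute G/rho = 11e9 / 2218 = 4959422.9035
Vs = sqrt(4959422.9035) = 2226.98 m/s

2226.98


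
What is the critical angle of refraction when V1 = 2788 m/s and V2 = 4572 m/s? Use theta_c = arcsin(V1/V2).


V1/V2 = 2788/4572 = 0.609799
theta_c = arcsin(0.609799) = 37.575 degrees

37.575


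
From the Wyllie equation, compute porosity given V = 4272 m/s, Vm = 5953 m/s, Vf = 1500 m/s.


1/V - 1/Vm = 1/4272 - 1/5953 = 6.61e-05
1/Vf - 1/Vm = 1/1500 - 1/5953 = 0.00049868
phi = 6.61e-05 / 0.00049868 = 0.1325

0.1325


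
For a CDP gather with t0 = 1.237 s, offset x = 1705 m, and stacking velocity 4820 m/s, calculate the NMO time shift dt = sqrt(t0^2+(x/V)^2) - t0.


x/Vnmo = 1705/4820 = 0.353734
(x/Vnmo)^2 = 0.125128
t0^2 = 1.530169
sqrt(1.530169 + 0.125128) = 1.286583
dt = 1.286583 - 1.237 = 0.049583

0.049583


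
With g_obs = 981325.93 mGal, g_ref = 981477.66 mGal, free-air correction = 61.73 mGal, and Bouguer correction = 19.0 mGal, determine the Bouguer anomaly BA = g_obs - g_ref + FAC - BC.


BA = g_obs - g_ref + FAC - BC
= 981325.93 - 981477.66 + 61.73 - 19.0
= -109.0 mGal

-109.0


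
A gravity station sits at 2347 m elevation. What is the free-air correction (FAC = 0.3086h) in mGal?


FAC = 0.3086 * h
= 0.3086 * 2347
= 724.2842 mGal

724.2842


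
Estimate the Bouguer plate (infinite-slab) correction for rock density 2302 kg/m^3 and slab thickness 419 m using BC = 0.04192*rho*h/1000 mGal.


BC = 0.04192 * rho * h / 1000
= 0.04192 * 2302 * 419 / 1000
= 40.4334 mGal

40.4334


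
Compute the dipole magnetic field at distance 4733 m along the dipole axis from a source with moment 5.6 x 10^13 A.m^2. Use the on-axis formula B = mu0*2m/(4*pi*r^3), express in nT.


m = 5.6 x 10^13 = 56000000000000 A.m^2
2m = 112000000000000 A.m^2
r^3 = 4733^3 = 106025300837
B = (4pi*10^-7) * 112000000000000 / (4*pi * 106025300837) * 1e9
= 140743350.880823 / 1332353224816.67 * 1e9
= 105635.1636 nT

105635.1636


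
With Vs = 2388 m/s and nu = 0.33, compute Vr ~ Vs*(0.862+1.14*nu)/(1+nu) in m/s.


Numerator factor = 0.862 + 1.14*0.33 = 1.2382
Denominator = 1 + 0.33 = 1.33
Vr = 2388 * 1.2382 / 1.33 = 2223.17 m/s

2223.17


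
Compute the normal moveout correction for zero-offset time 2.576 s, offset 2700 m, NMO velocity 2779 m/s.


x/Vnmo = 2700/2779 = 0.971573
(x/Vnmo)^2 = 0.943953
t0^2 = 6.635776
sqrt(6.635776 + 0.943953) = 2.753131
dt = 2.753131 - 2.576 = 0.177131

0.177131


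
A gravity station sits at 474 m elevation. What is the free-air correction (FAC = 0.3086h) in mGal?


FAC = 0.3086 * h
= 0.3086 * 474
= 146.2764 mGal

146.2764


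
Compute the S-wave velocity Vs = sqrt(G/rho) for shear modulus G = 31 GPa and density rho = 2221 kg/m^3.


Convert G to Pa: G = 31e9 Pa
Compute G/rho = 31e9 / 2221 = 13957676.7222
Vs = sqrt(13957676.7222) = 3736.0 m/s

3736.0


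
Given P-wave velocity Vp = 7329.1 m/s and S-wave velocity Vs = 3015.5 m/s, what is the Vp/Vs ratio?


Vp/Vs = 7329.1 / 3015.5
= 2.4305

2.4305


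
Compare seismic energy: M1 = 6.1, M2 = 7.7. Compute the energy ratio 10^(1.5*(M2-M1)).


M2 - M1 = 7.7 - 6.1 = 1.6
1.5 * 1.6 = 2.4
ratio = 10^2.4 = 251.19

251.19


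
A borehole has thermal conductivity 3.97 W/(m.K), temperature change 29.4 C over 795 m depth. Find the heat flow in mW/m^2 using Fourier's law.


q = k * dT / dz * 1000
= 3.97 * 29.4 / 795 * 1000
= 0.146815 * 1000
= 146.8151 mW/m^2

146.8151


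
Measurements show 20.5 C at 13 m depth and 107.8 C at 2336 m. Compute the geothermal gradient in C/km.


dT = 107.8 - 20.5 = 87.3 C
dz = 2336 - 13 = 2323 m
gradient = dT/dz * 1000 = 87.3/2323 * 1000 = 37.5807 C/km

37.5807


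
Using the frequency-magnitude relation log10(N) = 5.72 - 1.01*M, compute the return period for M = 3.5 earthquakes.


log10(N) = 5.72 - 1.01*3.5 = 2.185
N = 10^2.185 = 153.108746
T = 1/N = 1/153.108746 = 0.0065 years

0.0065


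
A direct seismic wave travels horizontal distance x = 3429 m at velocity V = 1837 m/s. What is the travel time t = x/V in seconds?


t = x / V
= 3429 / 1837
= 1.8666 s

1.8666


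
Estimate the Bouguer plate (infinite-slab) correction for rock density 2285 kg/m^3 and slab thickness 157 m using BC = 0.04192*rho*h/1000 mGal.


BC = 0.04192 * rho * h / 1000
= 0.04192 * 2285 * 157 / 1000
= 15.0386 mGal

15.0386


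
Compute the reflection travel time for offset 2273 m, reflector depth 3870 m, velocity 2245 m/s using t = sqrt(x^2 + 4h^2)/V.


x^2 + 4h^2 = 2273^2 + 4*3870^2 = 5166529 + 59907600 = 65074129
sqrt(65074129) = 8066.8537
t = 8066.8537 / 2245 = 3.5933 s

3.5933


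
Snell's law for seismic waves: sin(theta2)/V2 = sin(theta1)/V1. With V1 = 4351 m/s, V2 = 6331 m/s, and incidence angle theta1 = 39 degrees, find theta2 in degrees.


sin(theta1) = sin(39 deg) = 0.62932
sin(theta2) = V2/V1 * sin(theta1) = 6331/4351 * 0.62932 = 0.915704
theta2 = arcsin(0.915704) = 66.3059 degrees

66.3059


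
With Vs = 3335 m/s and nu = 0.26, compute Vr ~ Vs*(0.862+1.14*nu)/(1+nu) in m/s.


Numerator factor = 0.862 + 1.14*0.26 = 1.1584
Denominator = 1 + 0.26 = 1.26
Vr = 3335 * 1.1584 / 1.26 = 3066.08 m/s

3066.08


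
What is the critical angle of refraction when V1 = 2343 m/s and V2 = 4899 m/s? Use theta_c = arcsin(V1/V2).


V1/V2 = 2343/4899 = 0.478261
theta_c = arcsin(0.478261) = 28.5719 degrees

28.5719


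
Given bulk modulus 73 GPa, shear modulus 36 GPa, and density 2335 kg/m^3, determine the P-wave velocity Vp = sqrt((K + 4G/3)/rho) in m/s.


First compute the effective modulus:
K + 4G/3 = 73e9 + 4*36e9/3 = 121000000000.0 Pa
Then divide by density:
121000000000.0 / 2335 = 51820128.4797 Pa/(kg/m^3)
Take the square root:
Vp = sqrt(51820128.4797) = 7198.62 m/s

7198.62


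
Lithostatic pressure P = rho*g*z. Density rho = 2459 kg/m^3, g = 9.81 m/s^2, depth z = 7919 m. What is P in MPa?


P = rho * g * z / 1e6
= 2459 * 9.81 * 7919 / 1e6
= 191028374.01 / 1e6
= 191.0284 MPa

191.0284


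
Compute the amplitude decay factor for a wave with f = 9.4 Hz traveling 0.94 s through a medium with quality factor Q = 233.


pi*f*t/Q = pi*9.4*0.94/233 = 0.119138
A/A0 = exp(-0.119138) = 0.887685

0.887685


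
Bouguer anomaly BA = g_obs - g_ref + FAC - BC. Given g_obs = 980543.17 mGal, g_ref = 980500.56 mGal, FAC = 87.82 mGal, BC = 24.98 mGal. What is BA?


BA = g_obs - g_ref + FAC - BC
= 980543.17 - 980500.56 + 87.82 - 24.98
= 105.45 mGal

105.45


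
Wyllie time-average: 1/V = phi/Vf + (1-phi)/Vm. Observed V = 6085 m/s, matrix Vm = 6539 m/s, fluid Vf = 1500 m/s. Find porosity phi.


1/V - 1/Vm = 1/6085 - 1/6539 = 1.141e-05
1/Vf - 1/Vm = 1/1500 - 1/6539 = 0.00051374
phi = 1.141e-05 / 0.00051374 = 0.0222

0.0222


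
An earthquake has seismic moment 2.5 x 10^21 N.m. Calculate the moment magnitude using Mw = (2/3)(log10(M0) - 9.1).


log10(M0) = log10(2.5 x 10^21) = 21.3979
Mw = 2/3 * (21.3979 - 9.1)
= 2/3 * 12.2979
= 8.2

8.2


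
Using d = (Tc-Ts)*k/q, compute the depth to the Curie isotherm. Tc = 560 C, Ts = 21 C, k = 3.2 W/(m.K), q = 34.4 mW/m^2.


T_Curie - T_surf = 560 - 21 = 539 C
Convert q to W/m^2: 34.4 mW/m^2 = 0.0344 W/m^2
d = 539 * 3.2 / 0.0344 = 50139.53 m

50139.53


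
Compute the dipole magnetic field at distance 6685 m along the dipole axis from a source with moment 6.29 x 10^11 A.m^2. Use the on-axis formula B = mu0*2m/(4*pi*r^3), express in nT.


m = 6.29 x 10^11 = 629000000000 A.m^2
2m = 1258000000000 A.m^2
r^3 = 6685^3 = 298747469125
B = (4pi*10^-7) * 1258000000000 / (4*pi * 298747469125) * 1e9
= 1580849.423286 / 3754171417126.57 * 1e9
= 421.0914 nT

421.0914


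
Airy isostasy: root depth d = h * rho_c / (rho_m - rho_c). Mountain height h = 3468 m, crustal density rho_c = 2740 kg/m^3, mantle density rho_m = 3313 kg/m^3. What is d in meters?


rho_m - rho_c = 3313 - 2740 = 573
d = 3468 * 2740 / 573
= 9502320 / 573
= 16583.46 m

16583.46


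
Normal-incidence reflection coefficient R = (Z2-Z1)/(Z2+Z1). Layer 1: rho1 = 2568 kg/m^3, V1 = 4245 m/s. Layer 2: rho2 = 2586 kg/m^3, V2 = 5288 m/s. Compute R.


Z1 = 2568 * 4245 = 10901160
Z2 = 2586 * 5288 = 13674768
R = (13674768 - 10901160) / (13674768 + 10901160) = 2773608 / 24575928 = 0.1129

0.1129


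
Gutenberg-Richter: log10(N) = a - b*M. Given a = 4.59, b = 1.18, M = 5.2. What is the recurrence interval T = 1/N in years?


log10(N) = 4.59 - 1.18*5.2 = -1.546
N = 10^-1.546 = 0.028445
T = 1/N = 1/0.028445 = 35.156 years

35.156


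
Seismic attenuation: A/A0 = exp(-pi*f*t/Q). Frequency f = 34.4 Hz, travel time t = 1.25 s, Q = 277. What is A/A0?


pi*f*t/Q = pi*34.4*1.25/277 = 0.487684
A/A0 = exp(-0.487684) = 0.614047

0.614047


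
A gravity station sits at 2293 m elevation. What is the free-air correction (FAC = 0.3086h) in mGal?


FAC = 0.3086 * h
= 0.3086 * 2293
= 707.6198 mGal

707.6198


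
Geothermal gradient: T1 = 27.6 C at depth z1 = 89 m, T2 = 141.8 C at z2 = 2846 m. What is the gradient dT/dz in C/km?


dT = 141.8 - 27.6 = 114.2 C
dz = 2846 - 89 = 2757 m
gradient = dT/dz * 1000 = 114.2/2757 * 1000 = 41.4218 C/km

41.4218


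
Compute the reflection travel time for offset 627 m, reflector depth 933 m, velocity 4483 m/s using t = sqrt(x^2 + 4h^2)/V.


x^2 + 4h^2 = 627^2 + 4*933^2 = 393129 + 3481956 = 3875085
sqrt(3875085) = 1968.5236
t = 1968.5236 / 4483 = 0.4391 s

0.4391


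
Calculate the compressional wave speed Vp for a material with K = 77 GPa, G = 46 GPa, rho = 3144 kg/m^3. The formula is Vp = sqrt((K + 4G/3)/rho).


First compute the effective modulus:
K + 4G/3 = 77e9 + 4*46e9/3 = 138333333333.33 Pa
Then divide by density:
138333333333.33 / 3144 = 43999151.8236 Pa/(kg/m^3)
Take the square root:
Vp = sqrt(43999151.8236) = 6633.19 m/s

6633.19


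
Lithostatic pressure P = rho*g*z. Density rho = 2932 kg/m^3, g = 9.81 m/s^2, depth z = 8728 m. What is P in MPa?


P = rho * g * z / 1e6
= 2932 * 9.81 * 8728 / 1e6
= 251042765.76 / 1e6
= 251.0428 MPa

251.0428


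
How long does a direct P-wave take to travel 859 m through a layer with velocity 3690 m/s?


t = x / V
= 859 / 3690
= 0.2328 s

0.2328


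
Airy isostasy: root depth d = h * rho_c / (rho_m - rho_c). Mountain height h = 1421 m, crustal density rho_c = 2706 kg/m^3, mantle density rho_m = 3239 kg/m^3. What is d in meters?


rho_m - rho_c = 3239 - 2706 = 533
d = 1421 * 2706 / 533
= 3845226 / 533
= 7214.31 m

7214.31


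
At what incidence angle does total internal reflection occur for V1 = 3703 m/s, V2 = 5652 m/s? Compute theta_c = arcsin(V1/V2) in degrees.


V1/V2 = 3703/5652 = 0.655166
theta_c = arcsin(0.655166) = 40.9323 degrees

40.9323


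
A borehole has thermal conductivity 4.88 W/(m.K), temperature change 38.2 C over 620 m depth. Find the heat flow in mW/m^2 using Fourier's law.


q = k * dT / dz * 1000
= 4.88 * 38.2 / 620 * 1000
= 0.300671 * 1000
= 300.671 mW/m^2

300.671
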